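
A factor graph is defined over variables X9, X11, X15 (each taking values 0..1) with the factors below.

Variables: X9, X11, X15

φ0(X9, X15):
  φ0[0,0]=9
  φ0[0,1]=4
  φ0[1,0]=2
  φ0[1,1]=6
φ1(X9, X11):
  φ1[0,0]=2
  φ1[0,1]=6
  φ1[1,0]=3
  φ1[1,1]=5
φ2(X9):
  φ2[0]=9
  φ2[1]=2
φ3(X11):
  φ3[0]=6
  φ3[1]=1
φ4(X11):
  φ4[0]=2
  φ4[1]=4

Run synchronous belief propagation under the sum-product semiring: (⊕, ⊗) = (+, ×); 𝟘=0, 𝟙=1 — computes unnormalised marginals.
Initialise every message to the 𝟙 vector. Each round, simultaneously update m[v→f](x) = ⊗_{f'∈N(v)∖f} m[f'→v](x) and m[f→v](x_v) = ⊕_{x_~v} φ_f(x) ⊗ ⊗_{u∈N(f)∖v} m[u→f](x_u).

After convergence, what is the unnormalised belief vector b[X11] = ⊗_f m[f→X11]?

b[X11] = [3384, 3128]

init: all messages = 𝟙 over 2 values
r1 m[φ0→X9] = [13, 8]
r1 m[φ0→X15] = [11, 10]
r1 m[φ1→X9] = [8, 8]
r1 m[φ1→X11] = [5, 11]
r1 m[φ2→X9] = [9, 2]
r1 m[φ3→X11] = [6, 1]
r1 m[φ4→X11] = [2, 4]
r1 m[X9→φ0] = [1, 1]
r1 m[X9→φ1] = [1, 1]
r1 m[X9→φ2] = [1, 1]
r1 m[X11→φ1] = [1, 1]
r1 m[X11→φ3] = [1, 1]
r1 m[X11→φ4] = [1, 1]
r1 m[X15→φ0] = [1, 1]
r2 m[φ0→X9] = [13, 8]
r2 m[φ0→X15] = [11, 10]
r2 m[φ1→X9] = [8, 8]
r2 m[φ1→X11] = [5, 11]
r2 m[φ2→X9] = [9, 2]
r2 m[φ3→X11] = [6, 1]
r2 m[φ4→X11] = [2, 4]
r2 m[X9→φ0] = [72, 16]
r2 m[X9→φ1] = [117, 16]
r2 m[X9→φ2] = [104, 64]
r2 m[X11→φ1] = [12, 4]
r2 m[X11→φ3] = [10, 44]
r2 m[X11→φ4] = [30, 11]
r2 m[X15→φ0] = [1, 1]
r3 m[φ0→X9] = [13, 8]
r3 m[φ0→X15] = [680, 384]
r3 m[φ1→X9] = [48, 56]
r3 m[φ1→X11] = [282, 782]
r3 m[φ2→X9] = [9, 2]
r3 m[φ3→X11] = [6, 1]
r3 m[φ4→X11] = [2, 4]
r3 m[X9→φ0] = [72, 16]
r3 m[X9→φ1] = [117, 16]
r3 m[X9→φ2] = [104, 64]
r3 m[X11→φ1] = [12, 4]
r3 m[X11→φ3] = [10, 44]
r3 m[X11→φ4] = [30, 11]
r3 m[X15→φ0] = [1, 1]
r4 m[φ0→X9] = [13, 8]
r4 m[φ0→X15] = [680, 384]
r4 m[φ1→X9] = [48, 56]
r4 m[φ1→X11] = [282, 782]
r4 m[φ2→X9] = [9, 2]
r4 m[φ3→X11] = [6, 1]
r4 m[φ4→X11] = [2, 4]
r4 m[X9→φ0] = [432, 112]
r4 m[X9→φ1] = [117, 16]
r4 m[X9→φ2] = [624, 448]
r4 m[X11→φ1] = [12, 4]
r4 m[X11→φ3] = [564, 3128]
r4 m[X11→φ4] = [1692, 782]
r4 m[X15→φ0] = [1, 1]
r5 m[φ0→X9] = [13, 8]
r5 m[φ0→X15] = [4112, 2400]
r5 m[φ1→X9] = [48, 56]
r5 m[φ1→X11] = [282, 782]
r5 m[φ2→X9] = [9, 2]
r5 m[φ3→X11] = [6, 1]
r5 m[φ4→X11] = [2, 4]
r5 m[X9→φ0] = [432, 112]
r5 m[X9→φ1] = [117, 16]
r5 m[X9→φ2] = [624, 448]
r5 m[X11→φ1] = [12, 4]
r5 m[X11→φ3] = [564, 3128]
r5 m[X11→φ4] = [1692, 782]
r5 m[X15→φ0] = [1, 1]
r6 m[φ0→X9] = [13, 8]
r6 m[φ0→X15] = [4112, 2400]
r6 m[φ1→X9] = [48, 56]
r6 m[φ1→X11] = [282, 782]
r6 m[φ2→X9] = [9, 2]
r6 m[φ3→X11] = [6, 1]
r6 m[φ4→X11] = [2, 4]
r6 m[X9→φ0] = [432, 112]
r6 m[X9→φ1] = [117, 16]
r6 m[X9→φ2] = [624, 448]
r6 m[X11→φ1] = [12, 4]
r6 m[X11→φ3] = [564, 3128]
r6 m[X11→φ4] = [1692, 782]
r6 m[X15→φ0] = [1, 1]
fixed point reached at round 6
b[X11] = ⊗ incoming = [3384, 3128]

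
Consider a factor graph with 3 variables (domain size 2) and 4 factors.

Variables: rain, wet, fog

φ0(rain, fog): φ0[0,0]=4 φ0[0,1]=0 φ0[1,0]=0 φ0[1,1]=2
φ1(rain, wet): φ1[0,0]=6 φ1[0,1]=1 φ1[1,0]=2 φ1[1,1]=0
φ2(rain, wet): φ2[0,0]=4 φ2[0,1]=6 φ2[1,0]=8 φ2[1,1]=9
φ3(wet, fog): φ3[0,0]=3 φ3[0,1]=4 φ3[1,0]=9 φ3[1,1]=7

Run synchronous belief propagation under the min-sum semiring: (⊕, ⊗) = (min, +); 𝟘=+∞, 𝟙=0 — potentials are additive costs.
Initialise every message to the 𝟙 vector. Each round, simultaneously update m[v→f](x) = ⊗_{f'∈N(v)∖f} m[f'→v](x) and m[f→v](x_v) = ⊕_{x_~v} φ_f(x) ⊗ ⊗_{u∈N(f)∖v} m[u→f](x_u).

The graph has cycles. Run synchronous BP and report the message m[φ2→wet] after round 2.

init: all messages = 𝟙 over 2 values
r1 m[φ0→rain] = [0, 0]
r1 m[φ0→fog] = [0, 0]
r1 m[φ1→rain] = [1, 0]
r1 m[φ1→wet] = [2, 0]
r1 m[φ2→rain] = [4, 8]
r1 m[φ2→wet] = [4, 6]
r1 m[φ3→wet] = [3, 7]
r1 m[φ3→fog] = [3, 4]
r1 m[rain→φ0] = [0, 0]
r1 m[rain→φ1] = [0, 0]
r1 m[rain→φ2] = [0, 0]
r1 m[wet→φ1] = [0, 0]
r1 m[wet→φ2] = [0, 0]
r1 m[wet→φ3] = [0, 0]
r1 m[fog→φ0] = [0, 0]
r1 m[fog→φ3] = [0, 0]
r2 m[φ0→rain] = [0, 0]
r2 m[φ0→fog] = [0, 0]
r2 m[φ1→rain] = [1, 0]
r2 m[φ1→wet] = [2, 0]
r2 m[φ2→rain] = [4, 8]
r2 m[φ2→wet] = [4, 6]
r2 m[φ3→wet] = [3, 7]
r2 m[φ3→fog] = [3, 4]
r2 m[rain→φ0] = [5, 8]
r2 m[rain→φ1] = [4, 8]
r2 m[rain→φ2] = [1, 0]
r2 m[wet→φ1] = [7, 13]
r2 m[wet→φ2] = [5, 7]
r2 m[wet→φ3] = [6, 6]
r2 m[fog→φ0] = [3, 4]
r2 m[fog→φ3] = [0, 0]

message @ round 2 = [4, 6]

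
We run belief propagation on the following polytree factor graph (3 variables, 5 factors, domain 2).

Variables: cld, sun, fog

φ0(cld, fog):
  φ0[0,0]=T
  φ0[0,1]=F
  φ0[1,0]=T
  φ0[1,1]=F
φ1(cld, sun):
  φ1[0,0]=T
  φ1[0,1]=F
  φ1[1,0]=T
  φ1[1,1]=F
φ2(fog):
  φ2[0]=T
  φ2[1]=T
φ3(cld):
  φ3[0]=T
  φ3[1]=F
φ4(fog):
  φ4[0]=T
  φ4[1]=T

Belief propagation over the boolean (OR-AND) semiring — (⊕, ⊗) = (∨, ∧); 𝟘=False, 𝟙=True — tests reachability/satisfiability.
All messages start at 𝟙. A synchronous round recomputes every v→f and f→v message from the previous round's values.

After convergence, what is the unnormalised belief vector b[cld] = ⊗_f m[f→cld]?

init: all messages = 𝟙 over 2 values
r1 m[φ0→cld] = [T, T]
r1 m[φ0→fog] = [T, F]
r1 m[φ1→cld] = [T, T]
r1 m[φ1→sun] = [T, F]
r1 m[φ2→fog] = [T, T]
r1 m[φ3→cld] = [T, F]
r1 m[φ4→fog] = [T, T]
r1 m[cld→φ0] = [T, T]
r1 m[cld→φ1] = [T, T]
r1 m[cld→φ3] = [T, T]
r1 m[sun→φ1] = [T, T]
r1 m[fog→φ0] = [T, T]
r1 m[fog→φ2] = [T, T]
r1 m[fog→φ4] = [T, T]
r2 m[φ0→cld] = [T, T]
r2 m[φ0→fog] = [T, F]
r2 m[φ1→cld] = [T, T]
r2 m[φ1→sun] = [T, F]
r2 m[φ2→fog] = [T, T]
r2 m[φ3→cld] = [T, F]
r2 m[φ4→fog] = [T, T]
r2 m[cld→φ0] = [T, F]
r2 m[cld→φ1] = [T, F]
r2 m[cld→φ3] = [T, T]
r2 m[sun→φ1] = [T, T]
r2 m[fog→φ0] = [T, T]
r2 m[fog→φ2] = [T, F]
r2 m[fog→φ4] = [T, F]
r3 m[φ0→cld] = [T, T]
r3 m[φ0→fog] = [T, F]
r3 m[φ1→cld] = [T, T]
r3 m[φ1→sun] = [T, F]
r3 m[φ2→fog] = [T, T]
r3 m[φ3→cld] = [T, F]
r3 m[φ4→fog] = [T, T]
r3 m[cld→φ0] = [T, F]
r3 m[cld→φ1] = [T, F]
r3 m[cld→φ3] = [T, T]
r3 m[sun→φ1] = [T, T]
r3 m[fog→φ0] = [T, T]
r3 m[fog→φ2] = [T, F]
r3 m[fog→φ4] = [T, F]
fixed point reached at round 3
b[cld] = ⊗ incoming = [T, F]

b[cld] = [T, F]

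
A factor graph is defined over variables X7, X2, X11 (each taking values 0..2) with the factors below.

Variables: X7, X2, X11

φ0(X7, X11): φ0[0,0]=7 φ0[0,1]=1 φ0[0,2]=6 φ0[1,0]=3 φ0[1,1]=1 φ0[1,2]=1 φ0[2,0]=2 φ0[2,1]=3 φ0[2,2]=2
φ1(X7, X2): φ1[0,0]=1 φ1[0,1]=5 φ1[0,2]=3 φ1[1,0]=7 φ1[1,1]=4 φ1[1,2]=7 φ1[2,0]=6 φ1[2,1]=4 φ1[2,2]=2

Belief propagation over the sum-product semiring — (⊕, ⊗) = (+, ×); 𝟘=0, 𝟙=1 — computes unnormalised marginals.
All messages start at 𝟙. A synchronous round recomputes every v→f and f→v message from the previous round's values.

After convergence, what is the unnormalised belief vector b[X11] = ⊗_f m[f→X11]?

b[X11] = [141, 63, 96]

init: all messages = 𝟙 over 3 values
r1 m[φ0→X7] = [14, 5, 7]
r1 m[φ0→X11] = [12, 5, 9]
r1 m[φ1→X7] = [9, 18, 12]
r1 m[φ1→X2] = [14, 13, 12]
r1 m[X7→φ0] = [1, 1, 1]
r1 m[X7→φ1] = [1, 1, 1]
r1 m[X2→φ1] = [1, 1, 1]
r1 m[X11→φ0] = [1, 1, 1]
r2 m[φ0→X7] = [14, 5, 7]
r2 m[φ0→X11] = [12, 5, 9]
r2 m[φ1→X7] = [9, 18, 12]
r2 m[φ1→X2] = [14, 13, 12]
r2 m[X7→φ0] = [9, 18, 12]
r2 m[X7→φ1] = [14, 5, 7]
r2 m[X2→φ1] = [1, 1, 1]
r2 m[X11→φ0] = [1, 1, 1]
r3 m[φ0→X7] = [14, 5, 7]
r3 m[φ0→X11] = [141, 63, 96]
r3 m[φ1→X7] = [9, 18, 12]
r3 m[φ1→X2] = [91, 118, 91]
r3 m[X7→φ0] = [9, 18, 12]
r3 m[X7→φ1] = [14, 5, 7]
r3 m[X2→φ1] = [1, 1, 1]
r3 m[X11→φ0] = [1, 1, 1]
r4 m[φ0→X7] = [14, 5, 7]
r4 m[φ0→X11] = [141, 63, 96]
r4 m[φ1→X7] = [9, 18, 12]
r4 m[φ1→X2] = [91, 118, 91]
r4 m[X7→φ0] = [9, 18, 12]
r4 m[X7→φ1] = [14, 5, 7]
r4 m[X2→φ1] = [1, 1, 1]
r4 m[X11→φ0] = [1, 1, 1]
fixed point reached at round 4
b[X11] = ⊗ incoming = [141, 63, 96]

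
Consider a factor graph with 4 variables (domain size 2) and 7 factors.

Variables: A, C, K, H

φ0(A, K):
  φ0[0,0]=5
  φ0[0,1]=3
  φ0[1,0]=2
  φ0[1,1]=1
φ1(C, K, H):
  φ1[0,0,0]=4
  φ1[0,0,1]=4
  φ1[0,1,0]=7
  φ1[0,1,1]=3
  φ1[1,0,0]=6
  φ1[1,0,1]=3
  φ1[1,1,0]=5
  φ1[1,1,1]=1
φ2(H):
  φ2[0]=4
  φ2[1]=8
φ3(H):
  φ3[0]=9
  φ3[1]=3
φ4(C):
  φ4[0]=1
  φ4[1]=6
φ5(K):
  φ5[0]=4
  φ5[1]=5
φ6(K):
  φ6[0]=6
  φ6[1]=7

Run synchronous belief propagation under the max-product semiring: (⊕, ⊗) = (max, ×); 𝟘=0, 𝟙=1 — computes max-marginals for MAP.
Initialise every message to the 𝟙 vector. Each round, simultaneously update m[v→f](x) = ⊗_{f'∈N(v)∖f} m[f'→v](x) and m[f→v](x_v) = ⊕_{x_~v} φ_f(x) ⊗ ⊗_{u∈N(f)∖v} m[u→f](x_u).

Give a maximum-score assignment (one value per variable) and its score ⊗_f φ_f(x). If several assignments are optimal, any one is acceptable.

assignment: (A=0, C=1, K=0, H=0); score = 155520

init: all messages = 𝟙 over 2 values
r1 m[φ0→A] = [5, 2]
r1 m[φ0→K] = [5, 3]
r1 m[φ1→C] = [7, 6]
r1 m[φ1→K] = [6, 7]
r1 m[φ1→H] = [7, 4]
r1 m[φ2→H] = [4, 8]
r1 m[φ3→H] = [9, 3]
r1 m[φ4→C] = [1, 6]
r1 m[φ5→K] = [4, 5]
r1 m[φ6→K] = [6, 7]
r1 m[A→φ0] = [1, 1]
r1 m[C→φ1] = [1, 1]
r1 m[C→φ4] = [1, 1]
r1 m[K→φ0] = [1, 1]
r1 m[K→φ1] = [1, 1]
r1 m[K→φ5] = [1, 1]
r1 m[K→φ6] = [1, 1]
r1 m[H→φ1] = [1, 1]
r1 m[H→φ2] = [1, 1]
r1 m[H→φ3] = [1, 1]
r2 m[φ0→A] = [5, 2]
r2 m[φ0→K] = [5, 3]
r2 m[φ1→C] = [7, 6]
r2 m[φ1→K] = [6, 7]
r2 m[φ1→H] = [7, 4]
r2 m[φ2→H] = [4, 8]
r2 m[φ3→H] = [9, 3]
r2 m[φ4→C] = [1, 6]
r2 m[φ5→K] = [4, 5]
r2 m[φ6→K] = [6, 7]
r2 m[A→φ0] = [1, 1]
r2 m[C→φ1] = [1, 6]
r2 m[C→φ4] = [7, 6]
r2 m[K→φ0] = [144, 245]
r2 m[K→φ1] = [120, 105]
r2 m[K→φ5] = [180, 147]
r2 m[K→φ6] = [120, 105]
r2 m[H→φ1] = [36, 24]
r2 m[H→φ2] = [63, 12]
r2 m[H→φ3] = [28, 32]
r3 m[φ0→A] = [735, 288]
r3 m[φ0→K] = [5, 3]
r3 m[φ1→C] = [26460, 25920]
r3 m[φ1→K] = [1296, 1080]
r3 m[φ1→H] = [4320, 2160]
r3 m[φ2→H] = [4, 8]
r3 m[φ3→H] = [9, 3]
r3 m[φ4→C] = [1, 6]
r3 m[φ5→K] = [4, 5]
r3 m[φ6→K] = [6, 7]
r3 m[A→φ0] = [1, 1]
r3 m[C→φ1] = [1, 6]
r3 m[C→φ4] = [7, 6]
r3 m[K→φ0] = [144, 245]
r3 m[K→φ1] = [120, 105]
r3 m[K→φ5] = [180, 147]
r3 m[K→φ6] = [120, 105]
r3 m[H→φ1] = [36, 24]
r3 m[H→φ2] = [63, 12]
r3 m[H→φ3] = [28, 32]
r4 m[φ0→A] = [735, 288]
r4 m[φ0→K] = [5, 3]
r4 m[φ1→C] = [26460, 25920]
r4 m[φ1→K] = [1296, 1080]
r4 m[φ1→H] = [4320, 2160]
r4 m[φ2→H] = [4, 8]
r4 m[φ3→H] = [9, 3]
r4 m[φ4→C] = [1, 6]
r4 m[φ5→K] = [4, 5]
r4 m[φ6→K] = [6, 7]
r4 m[A→φ0] = [1, 1]
r4 m[C→φ1] = [1, 6]
r4 m[C→φ4] = [26460, 25920]
r4 m[K→φ0] = [31104, 37800]
r4 m[K→φ1] = [120, 105]
r4 m[K→φ5] = [38880, 22680]
r4 m[K→φ6] = [25920, 16200]
r4 m[H→φ1] = [36, 24]
r4 m[H→φ2] = [38880, 6480]
r4 m[H→φ3] = [17280, 17280]
r5 m[φ0→A] = [155520, 62208]
r5 m[φ0→K] = [5, 3]
r5 m[φ1→C] = [26460, 25920]
r5 m[φ1→K] = [1296, 1080]
r5 m[φ1→H] = [4320, 2160]
r5 m[φ2→H] = [4, 8]
r5 m[φ3→H] = [9, 3]
r5 m[φ4→C] = [1, 6]
r5 m[φ5→K] = [4, 5]
r5 m[φ6→K] = [6, 7]
r5 m[A→φ0] = [1, 1]
r5 m[C→φ1] = [1, 6]
r5 m[C→φ4] = [26460, 25920]
r5 m[K→φ0] = [31104, 37800]
r5 m[K→φ1] = [120, 105]
r5 m[K→φ5] = [38880, 22680]
r5 m[K→φ6] = [25920, 16200]
r5 m[H→φ1] = [36, 24]
r5 m[H→φ2] = [38880, 6480]
r5 m[H→φ3] = [17280, 17280]
r6 m[φ0→A] = [155520, 62208]
r6 m[φ0→K] = [5, 3]
r6 m[φ1→C] = [26460, 25920]
r6 m[φ1→K] = [1296, 1080]
r6 m[φ1→H] = [4320, 2160]
r6 m[φ2→H] = [4, 8]
r6 m[φ3→H] = [9, 3]
r6 m[φ4→C] = [1, 6]
r6 m[φ5→K] = [4, 5]
r6 m[φ6→K] = [6, 7]
r6 m[A→φ0] = [1, 1]
r6 m[C→φ1] = [1, 6]
r6 m[C→φ4] = [26460, 25920]
r6 m[K→φ0] = [31104, 37800]
r6 m[K→φ1] = [120, 105]
r6 m[K→φ5] = [38880, 22680]
r6 m[K→φ6] = [25920, 16200]
r6 m[H→φ1] = [36, 24]
r6 m[H→φ2] = [38880, 6480]
r6 m[H→φ3] = [17280, 17280]
fixed point reached at round 6
traceback from A: (A=0, C=1, K=0, H=0), score=155520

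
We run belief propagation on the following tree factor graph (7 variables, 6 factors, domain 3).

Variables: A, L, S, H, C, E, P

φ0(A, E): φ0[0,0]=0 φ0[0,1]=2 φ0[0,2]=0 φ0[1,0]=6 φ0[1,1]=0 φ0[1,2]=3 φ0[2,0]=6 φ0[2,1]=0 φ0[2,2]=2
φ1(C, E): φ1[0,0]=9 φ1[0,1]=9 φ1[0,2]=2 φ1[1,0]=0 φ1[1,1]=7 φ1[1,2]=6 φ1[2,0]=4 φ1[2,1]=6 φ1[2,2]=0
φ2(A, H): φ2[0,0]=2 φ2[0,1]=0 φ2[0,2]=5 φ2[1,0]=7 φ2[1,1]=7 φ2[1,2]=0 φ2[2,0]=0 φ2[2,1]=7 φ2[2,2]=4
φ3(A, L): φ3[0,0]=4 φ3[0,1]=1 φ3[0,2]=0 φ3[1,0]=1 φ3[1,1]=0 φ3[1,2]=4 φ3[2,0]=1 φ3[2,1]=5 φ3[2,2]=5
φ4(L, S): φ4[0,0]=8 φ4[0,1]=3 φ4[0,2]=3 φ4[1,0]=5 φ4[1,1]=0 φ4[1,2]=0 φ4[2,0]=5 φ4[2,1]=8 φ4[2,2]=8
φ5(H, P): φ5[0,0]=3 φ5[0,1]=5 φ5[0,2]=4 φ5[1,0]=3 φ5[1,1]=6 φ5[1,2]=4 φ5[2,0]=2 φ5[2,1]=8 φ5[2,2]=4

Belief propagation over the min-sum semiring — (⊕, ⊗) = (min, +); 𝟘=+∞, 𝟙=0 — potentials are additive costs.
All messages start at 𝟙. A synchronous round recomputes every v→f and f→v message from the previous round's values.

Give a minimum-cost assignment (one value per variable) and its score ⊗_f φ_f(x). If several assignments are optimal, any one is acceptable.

assignment: (A=0, L=1, S=1, H=1, C=1, E=0, P=0); score = 4

init: all messages = 𝟙 over 3 values
r1 m[φ0→A] = [0, 0, 0]
r1 m[φ0→E] = [0, 0, 0]
r1 m[φ1→C] = [2, 0, 0]
r1 m[φ1→E] = [0, 6, 0]
r1 m[φ2→A] = [0, 0, 0]
r1 m[φ2→H] = [0, 0, 0]
r1 m[φ3→A] = [0, 0, 1]
r1 m[φ3→L] = [1, 0, 0]
r1 m[φ4→L] = [3, 0, 5]
r1 m[φ4→S] = [5, 0, 0]
r1 m[φ5→H] = [3, 3, 2]
r1 m[φ5→P] = [2, 5, 4]
r1 m[A→φ0] = [0, 0, 0]
r1 m[A→φ2] = [0, 0, 0]
r1 m[A→φ3] = [0, 0, 0]
r1 m[L→φ3] = [0, 0, 0]
r1 m[L→φ4] = [0, 0, 0]
r1 m[S→φ4] = [0, 0, 0]
r1 m[H→φ2] = [0, 0, 0]
r1 m[H→φ5] = [0, 0, 0]
r1 m[C→φ1] = [0, 0, 0]
r1 m[E→φ0] = [0, 0, 0]
r1 m[E→φ1] = [0, 0, 0]
r1 m[P→φ5] = [0, 0, 0]
r2 m[φ0→A] = [0, 0, 0]
r2 m[φ0→E] = [0, 0, 0]
r2 m[φ1→C] = [2, 0, 0]
r2 m[φ1→E] = [0, 6, 0]
r2 m[φ2→A] = [0, 0, 0]
r2 m[φ2→H] = [0, 0, 0]
r2 m[φ3→A] = [0, 0, 1]
r2 m[φ3→L] = [1, 0, 0]
r2 m[φ4→L] = [3, 0, 5]
r2 m[φ4→S] = [5, 0, 0]
r2 m[φ5→H] = [3, 3, 2]
r2 m[φ5→P] = [2, 5, 4]
r2 m[A→φ0] = [0, 0, 1]
r2 m[A→φ2] = [0, 0, 1]
r2 m[A→φ3] = [0, 0, 0]
r2 m[L→φ3] = [3, 0, 5]
r2 m[L→φ4] = [1, 0, 0]
r2 m[S→φ4] = [0, 0, 0]
r2 m[H→φ2] = [3, 3, 2]
r2 m[H→φ5] = [0, 0, 0]
r2 m[C→φ1] = [0, 0, 0]
r2 m[E→φ0] = [0, 6, 0]
r2 m[E→φ1] = [0, 0, 0]
r2 m[P→φ5] = [0, 0, 0]
r3 m[φ0→A] = [0, 3, 2]
r3 m[φ0→E] = [0, 0, 0]
r3 m[φ1→C] = [2, 0, 0]
r3 m[φ1→E] = [0, 6, 0]
r3 m[φ2→A] = [3, 2, 3]
r3 m[φ2→H] = [1, 0, 0]
r3 m[φ3→A] = [1, 0, 4]
r3 m[φ3→L] = [1, 0, 0]
r3 m[φ4→L] = [3, 0, 5]
r3 m[φ4→S] = [5, 0, 0]
r3 m[φ5→H] = [3, 3, 2]
r3 m[φ5→P] = [2, 5, 4]
r3 m[A→φ0] = [0, 0, 1]
r3 m[A→φ2] = [0, 0, 1]
r3 m[A→φ3] = [0, 0, 0]
r3 m[L→φ3] = [3, 0, 5]
r3 m[L→φ4] = [1, 0, 0]
r3 m[S→φ4] = [0, 0, 0]
r3 m[H→φ2] = [3, 3, 2]
r3 m[H→φ5] = [0, 0, 0]
r3 m[C→φ1] = [0, 0, 0]
r3 m[E→φ0] = [0, 6, 0]
r3 m[E→φ1] = [0, 0, 0]
r3 m[P→φ5] = [0, 0, 0]
r4 m[φ0→A] = [0, 3, 2]
r4 m[φ0→E] = [0, 0, 0]
r4 m[φ1→C] = [2, 0, 0]
r4 m[φ1→E] = [0, 6, 0]
r4 m[φ2→A] = [3, 2, 3]
r4 m[φ2→H] = [1, 0, 0]
r4 m[φ3→A] = [1, 0, 4]
r4 m[φ3→L] = [1, 0, 0]
r4 m[φ4→L] = [3, 0, 5]
r4 m[φ4→S] = [5, 0, 0]
r4 m[φ5→H] = [3, 3, 2]
r4 m[φ5→P] = [2, 5, 4]
r4 m[A→φ0] = [4, 2, 7]
r4 m[A→φ2] = [1, 3, 6]
r4 m[A→φ3] = [3, 5, 5]
r4 m[L→φ3] = [3, 0, 5]
r4 m[L→φ4] = [1, 0, 0]
r4 m[S→φ4] = [0, 0, 0]
r4 m[H→φ2] = [3, 3, 2]
r4 m[H→φ5] = [1, 0, 0]
r4 m[C→φ1] = [0, 0, 0]
r4 m[E→φ0] = [0, 6, 0]
r4 m[E→φ1] = [0, 0, 0]
r4 m[P→φ5] = [0, 0, 0]
r5 m[φ0→A] = [0, 3, 2]
r5 m[φ0→E] = [4, 2, 4]
r5 m[φ1→C] = [2, 0, 0]
r5 m[φ1→E] = [0, 6, 0]
r5 m[φ2→A] = [3, 2, 3]
r5 m[φ2→H] = [3, 1, 3]
r5 m[φ3→A] = [1, 0, 4]
r5 m[φ3→L] = [6, 4, 3]
r5 m[φ4→L] = [3, 0, 5]
r5 m[φ4→S] = [5, 0, 0]
r5 m[φ5→H] = [3, 3, 2]
r5 m[φ5→P] = [2, 6, 4]
r5 m[A→φ0] = [4, 2, 7]
r5 m[A→φ2] = [1, 3, 6]
r5 m[A→φ3] = [3, 5, 5]
r5 m[L→φ3] = [3, 0, 5]
r5 m[L→φ4] = [1, 0, 0]
r5 m[S→φ4] = [0, 0, 0]
r5 m[H→φ2] = [3, 3, 2]
r5 m[H→φ5] = [1, 0, 0]
r5 m[C→φ1] = [0, 0, 0]
r5 m[E→φ0] = [0, 6, 0]
r5 m[E→φ1] = [0, 0, 0]
r5 m[P→φ5] = [0, 0, 0]
r6 m[φ0→A] = [0, 3, 2]
r6 m[φ0→E] = [4, 2, 4]
r6 m[φ1→C] = [2, 0, 0]
r6 m[φ1→E] = [0, 6, 0]
r6 m[φ2→A] = [3, 2, 3]
r6 m[φ2→H] = [3, 1, 3]
r6 m[φ3→A] = [1, 0, 4]
r6 m[φ3→L] = [6, 4, 3]
r6 m[φ4→L] = [3, 0, 5]
r6 m[φ4→S] = [5, 0, 0]
r6 m[φ5→H] = [3, 3, 2]
r6 m[φ5→P] = [2, 6, 4]
r6 m[A→φ0] = [4, 2, 7]
r6 m[A→φ2] = [1, 3, 6]
r6 m[A→φ3] = [3, 5, 5]
r6 m[L→φ3] = [3, 0, 5]
r6 m[L→φ4] = [6, 4, 3]
r6 m[S→φ4] = [0, 0, 0]
r6 m[H→φ2] = [3, 3, 2]
r6 m[H→φ5] = [3, 1, 3]
r6 m[C→φ1] = [0, 0, 0]
r6 m[E→φ0] = [0, 6, 0]
r6 m[E→φ1] = [4, 2, 4]
r6 m[P→φ5] = [0, 0, 0]
r7 m[φ0→A] = [0, 3, 2]
r7 m[φ0→E] = [4, 2, 4]
r7 m[φ1→C] = [6, 4, 4]
r7 m[φ1→E] = [0, 6, 0]
r7 m[φ2→A] = [3, 2, 3]
r7 m[φ2→H] = [3, 1, 3]
r7 m[φ3→A] = [1, 0, 4]
r7 m[φ3→L] = [6, 4, 3]
r7 m[φ4→L] = [3, 0, 5]
r7 m[φ4→S] = [8, 4, 4]
r7 m[φ5→H] = [3, 3, 2]
r7 m[φ5→P] = [4, 7, 5]
r7 m[A→φ0] = [4, 2, 7]
r7 m[A→φ2] = [1, 3, 6]
r7 m[A→φ3] = [3, 5, 5]
r7 m[L→φ3] = [3, 0, 5]
r7 m[L→φ4] = [6, 4, 3]
r7 m[S→φ4] = [0, 0, 0]
r7 m[H→φ2] = [3, 3, 2]
r7 m[H→φ5] = [3, 1, 3]
r7 m[C→φ1] = [0, 0, 0]
r7 m[E→φ0] = [0, 6, 0]
r7 m[E→φ1] = [4, 2, 4]
r7 m[P→φ5] = [0, 0, 0]
r8 m[φ0→A] = [0, 3, 2]
r8 m[φ0→E] = [4, 2, 4]
r8 m[φ1→C] = [6, 4, 4]
r8 m[φ1→E] = [0, 6, 0]
r8 m[φ2→A] = [3, 2, 3]
r8 m[φ2→H] = [3, 1, 3]
r8 m[φ3→A] = [1, 0, 4]
r8 m[φ3→L] = [6, 4, 3]
r8 m[φ4→L] = [3, 0, 5]
r8 m[φ4→S] = [8, 4, 4]
r8 m[φ5→H] = [3, 3, 2]
r8 m[φ5→P] = [4, 7, 5]
r8 m[A→φ0] = [4, 2, 7]
r8 m[A→φ2] = [1, 3, 6]
r8 m[A→φ3] = [3, 5, 5]
r8 m[L→φ3] = [3, 0, 5]
r8 m[L→φ4] = [6, 4, 3]
r8 m[S→φ4] = [0, 0, 0]
r8 m[H→φ2] = [3, 3, 2]
r8 m[H→φ5] = [3, 1, 3]
r8 m[C→φ1] = [0, 0, 0]
r8 m[E→φ0] = [0, 6, 0]
r8 m[E→φ1] = [4, 2, 4]
r8 m[P→φ5] = [0, 0, 0]
fixed point reached at round 8
traceback from A: (A=0, L=1, S=1, H=1, C=1, E=0, P=0), score=4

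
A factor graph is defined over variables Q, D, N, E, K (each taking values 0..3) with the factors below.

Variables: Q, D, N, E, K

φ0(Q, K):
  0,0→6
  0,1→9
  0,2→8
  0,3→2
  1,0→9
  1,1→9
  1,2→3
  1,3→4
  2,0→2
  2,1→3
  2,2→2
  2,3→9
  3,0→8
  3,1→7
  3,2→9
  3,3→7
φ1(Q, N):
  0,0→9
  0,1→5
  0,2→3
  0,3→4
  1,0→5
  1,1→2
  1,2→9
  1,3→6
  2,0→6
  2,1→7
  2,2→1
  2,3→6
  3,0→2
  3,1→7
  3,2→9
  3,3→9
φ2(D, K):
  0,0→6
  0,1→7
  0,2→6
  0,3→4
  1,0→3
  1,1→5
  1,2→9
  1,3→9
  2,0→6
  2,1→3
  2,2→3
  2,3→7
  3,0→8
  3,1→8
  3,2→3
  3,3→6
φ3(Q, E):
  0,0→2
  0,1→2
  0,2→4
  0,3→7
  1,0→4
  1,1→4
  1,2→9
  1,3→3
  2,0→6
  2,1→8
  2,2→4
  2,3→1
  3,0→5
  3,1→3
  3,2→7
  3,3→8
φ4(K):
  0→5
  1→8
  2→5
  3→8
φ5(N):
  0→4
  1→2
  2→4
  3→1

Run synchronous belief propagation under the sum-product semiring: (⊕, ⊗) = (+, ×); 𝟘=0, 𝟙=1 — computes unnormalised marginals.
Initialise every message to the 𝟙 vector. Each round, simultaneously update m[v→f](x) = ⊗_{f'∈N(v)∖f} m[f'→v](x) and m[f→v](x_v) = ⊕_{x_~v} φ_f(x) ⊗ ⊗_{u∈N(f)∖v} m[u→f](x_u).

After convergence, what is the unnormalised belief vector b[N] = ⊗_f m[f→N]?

init: all messages = 𝟙 over 4 values
r1 m[φ0→Q] = [25, 25, 16, 31]
r1 m[φ0→K] = [25, 28, 22, 22]
r1 m[φ1→Q] = [21, 22, 20, 27]
r1 m[φ1→N] = [22, 21, 22, 25]
r1 m[φ2→D] = [23, 26, 19, 25]
r1 m[φ2→K] = [23, 23, 21, 26]
r1 m[φ3→Q] = [15, 20, 19, 23]
r1 m[φ3→E] = [17, 17, 24, 19]
r1 m[φ4→K] = [5, 8, 5, 8]
r1 m[φ5→N] = [4, 2, 4, 1]
r1 m[Q→φ0] = [1, 1, 1, 1]
r1 m[Q→φ1] = [1, 1, 1, 1]
r1 m[Q→φ3] = [1, 1, 1, 1]
r1 m[D→φ2] = [1, 1, 1, 1]
r1 m[N→φ1] = [1, 1, 1, 1]
r1 m[N→φ5] = [1, 1, 1, 1]
r1 m[E→φ3] = [1, 1, 1, 1]
r1 m[K→φ0] = [1, 1, 1, 1]
r1 m[K→φ2] = [1, 1, 1, 1]
r1 m[K→φ4] = [1, 1, 1, 1]
r2 m[φ0→Q] = [25, 25, 16, 31]
r2 m[φ0→K] = [25, 28, 22, 22]
r2 m[φ1→Q] = [21, 22, 20, 27]
r2 m[φ1→N] = [22, 21, 22, 25]
r2 m[φ2→D] = [23, 26, 19, 25]
r2 m[φ2→K] = [23, 23, 21, 26]
r2 m[φ3→Q] = [15, 20, 19, 23]
r2 m[φ3→E] = [17, 17, 24, 19]
r2 m[φ4→K] = [5, 8, 5, 8]
r2 m[φ5→N] = [4, 2, 4, 1]
r2 m[Q→φ0] = [315, 440, 380, 621]
r2 m[Q→φ1] = [375, 500, 304, 713]
r2 m[Q→φ3] = [525, 550, 320, 837]
r2 m[D→φ2] = [1, 1, 1, 1]
r2 m[N→φ1] = [4, 2, 4, 1]
r2 m[N→φ5] = [22, 21, 22, 25]
r2 m[E→φ3] = [1, 1, 1, 1]
r2 m[K→φ0] = [115, 184, 105, 208]
r2 m[K→φ2] = [125, 224, 110, 176]
r2 m[K→φ4] = [575, 644, 462, 572]
r3 m[φ0→Q] = [3602, 3838, 2864, 4609]
r3 m[φ0→K] = [11578, 12282, 10189, 10157]
r3 m[φ1→Q] = [62, 66, 48, 67]
r3 m[φ1→N] = [9125, 9994, 12346, 12741]
r3 m[φ2→D] = [3682, 4069, 2984, 4178]
r3 m[φ2→K] = [23, 23, 21, 26]
r3 m[φ3→Q] = [15, 20, 19, 23]
r3 m[φ3→E] = [9355, 8321, 14189, 12341]
r3 m[φ4→K] = [5, 8, 5, 8]
r3 m[φ5→N] = [4, 2, 4, 1]
r3 m[Q→φ0] = [315, 440, 380, 621]
r3 m[Q→φ1] = [375, 500, 304, 713]
r3 m[Q→φ3] = [525, 550, 320, 837]
r3 m[D→φ2] = [1, 1, 1, 1]
r3 m[N→φ1] = [4, 2, 4, 1]
r3 m[N→φ5] = [22, 21, 22, 25]
r3 m[E→φ3] = [1, 1, 1, 1]
r3 m[K→φ0] = [115, 184, 105, 208]
r3 m[K→φ2] = [125, 224, 110, 176]
r3 m[K→φ4] = [575, 644, 462, 572]
r4 m[φ0→Q] = [3602, 3838, 2864, 4609]
r4 m[φ0→K] = [11578, 12282, 10189, 10157]
r4 m[φ1→Q] = [62, 66, 48, 67]
r4 m[φ1→N] = [9125, 9994, 12346, 12741]
r4 m[φ2→D] = [3682, 4069, 2984, 4178]
r4 m[φ2→K] = [23, 23, 21, 26]
r4 m[φ3→Q] = [15, 20, 19, 23]
r4 m[φ3→E] = [9355, 8321, 14189, 12341]
r4 m[φ4→K] = [5, 8, 5, 8]
r4 m[φ5→N] = [4, 2, 4, 1]
r4 m[Q→φ0] = [930, 1320, 912, 1541]
r4 m[Q→φ1] = [54030, 76760, 54416, 106007]
r4 m[Q→φ3] = [223324, 253308, 137472, 308803]
r4 m[D→φ2] = [1, 1, 1, 1]
r4 m[N→φ1] = [4, 2, 4, 1]
r4 m[N→φ5] = [9125, 9994, 12346, 12741]
r4 m[E→φ3] = [1, 1, 1, 1]
r4 m[K→φ0] = [115, 184, 105, 208]
r4 m[K→φ2] = [57890, 98256, 50945, 81256]
r4 m[K→φ4] = [266294, 282486, 213969, 264082]
r5 m[φ0→Q] = [3602, 3838, 2864, 4609]
r5 m[φ0→K] = [31612, 33773, 27093, 26135]
r5 m[φ1→Q] = [62, 66, 48, 67]
r5 m[φ1→N] = [1408580, 1546631, 1861409, 1957239]
r5 m[φ2→D] = [1665826, 1854759, 1363735, 1889539]
r5 m[φ2→K] = [23, 23, 21, 26]
r5 m[φ3→Q] = [15, 20, 19, 23]
r5 m[φ3→E] = [3828727, 3486065, 5884577, 4931088]
r5 m[φ4→K] = [5, 8, 5, 8]
r5 m[φ5→N] = [4, 2, 4, 1]
r5 m[Q→φ0] = [930, 1320, 912, 1541]
r5 m[Q→φ1] = [54030, 76760, 54416, 106007]
r5 m[Q→φ3] = [223324, 253308, 137472, 308803]
r5 m[D→φ2] = [1, 1, 1, 1]
r5 m[N→φ1] = [4, 2, 4, 1]
r5 m[N→φ5] = [9125, 9994, 12346, 12741]
r5 m[E→φ3] = [1, 1, 1, 1]
r5 m[K→φ0] = [115, 184, 105, 208]
r5 m[K→φ2] = [57890, 98256, 50945, 81256]
r5 m[K→φ4] = [266294, 282486, 213969, 264082]
r6 m[φ0→Q] = [3602, 3838, 2864, 4609]
r6 m[φ0→K] = [31612, 33773, 27093, 26135]
r6 m[φ1→Q] = [62, 66, 48, 67]
r6 m[φ1→N] = [1408580, 1546631, 1861409, 1957239]
r6 m[φ2→D] = [1665826, 1854759, 1363735, 1889539]
r6 m[φ2→K] = [23, 23, 21, 26]
r6 m[φ3→Q] = [15, 20, 19, 23]
r6 m[φ3→E] = [3828727, 3486065, 5884577, 4931088]
r6 m[φ4→K] = [5, 8, 5, 8]
r6 m[φ5→N] = [4, 2, 4, 1]
r6 m[Q→φ0] = [930, 1320, 912, 1541]
r6 m[Q→φ1] = [54030, 76760, 54416, 106007]
r6 m[Q→φ3] = [223324, 253308, 137472, 308803]
r6 m[D→φ2] = [1, 1, 1, 1]
r6 m[N→φ1] = [4, 2, 4, 1]
r6 m[N→φ5] = [1408580, 1546631, 1861409, 1957239]
r6 m[E→φ3] = [1, 1, 1, 1]
r6 m[K→φ0] = [115, 184, 105, 208]
r6 m[K→φ2] = [158060, 270184, 135465, 209080]
r6 m[K→φ4] = [727076, 776779, 568953, 679510]
r7 m[φ0→Q] = [3602, 3838, 2864, 4609]
r7 m[φ0→K] = [31612, 33773, 27093, 26135]
r7 m[φ1→Q] = [62, 66, 48, 67]
r7 m[φ1→N] = [1408580, 1546631, 1861409, 1957239]
r7 m[φ2→D] = [4488758, 4926005, 3628867, 5086827]
r7 m[φ2→K] = [23, 23, 21, 26]
r7 m[φ3→Q] = [15, 20, 19, 23]
r7 m[φ3→E] = [3828727, 3486065, 5884577, 4931088]
r7 m[φ4→K] = [5, 8, 5, 8]
r7 m[φ5→N] = [4, 2, 4, 1]
r7 m[Q→φ0] = [930, 1320, 912, 1541]
r7 m[Q→φ1] = [54030, 76760, 54416, 106007]
r7 m[Q→φ3] = [223324, 253308, 137472, 308803]
r7 m[D→φ2] = [1, 1, 1, 1]
r7 m[N→φ1] = [4, 2, 4, 1]
r7 m[N→φ5] = [1408580, 1546631, 1861409, 1957239]
r7 m[E→φ3] = [1, 1, 1, 1]
r7 m[K→φ0] = [115, 184, 105, 208]
r7 m[K→φ2] = [158060, 270184, 135465, 209080]
r7 m[K→φ4] = [727076, 776779, 568953, 679510]
r8 m[φ0→Q] = [3602, 3838, 2864, 4609]
r8 m[φ0→K] = [31612, 33773, 27093, 26135]
r8 m[φ1→Q] = [62, 66, 48, 67]
r8 m[φ1→N] = [1408580, 1546631, 1861409, 1957239]
r8 m[φ2→D] = [4488758, 4926005, 3628867, 5086827]
r8 m[φ2→K] = [23, 23, 21, 26]
r8 m[φ3→Q] = [15, 20, 19, 23]
r8 m[φ3→E] = [3828727, 3486065, 5884577, 4931088]
r8 m[φ4→K] = [5, 8, 5, 8]
r8 m[φ5→N] = [4, 2, 4, 1]
r8 m[Q→φ0] = [930, 1320, 912, 1541]
r8 m[Q→φ1] = [54030, 76760, 54416, 106007]
r8 m[Q→φ3] = [223324, 253308, 137472, 308803]
r8 m[D→φ2] = [1, 1, 1, 1]
r8 m[N→φ1] = [4, 2, 4, 1]
r8 m[N→φ5] = [1408580, 1546631, 1861409, 1957239]
r8 m[E→φ3] = [1, 1, 1, 1]
r8 m[K→φ0] = [115, 184, 105, 208]
r8 m[K→φ2] = [158060, 270184, 135465, 209080]
r8 m[K→φ4] = [727076, 776779, 568953, 679510]
fixed point reached at round 8
b[N] = ⊗ incoming = [5634320, 3093262, 7445636, 1957239]

b[N] = [5634320, 3093262, 7445636, 1957239]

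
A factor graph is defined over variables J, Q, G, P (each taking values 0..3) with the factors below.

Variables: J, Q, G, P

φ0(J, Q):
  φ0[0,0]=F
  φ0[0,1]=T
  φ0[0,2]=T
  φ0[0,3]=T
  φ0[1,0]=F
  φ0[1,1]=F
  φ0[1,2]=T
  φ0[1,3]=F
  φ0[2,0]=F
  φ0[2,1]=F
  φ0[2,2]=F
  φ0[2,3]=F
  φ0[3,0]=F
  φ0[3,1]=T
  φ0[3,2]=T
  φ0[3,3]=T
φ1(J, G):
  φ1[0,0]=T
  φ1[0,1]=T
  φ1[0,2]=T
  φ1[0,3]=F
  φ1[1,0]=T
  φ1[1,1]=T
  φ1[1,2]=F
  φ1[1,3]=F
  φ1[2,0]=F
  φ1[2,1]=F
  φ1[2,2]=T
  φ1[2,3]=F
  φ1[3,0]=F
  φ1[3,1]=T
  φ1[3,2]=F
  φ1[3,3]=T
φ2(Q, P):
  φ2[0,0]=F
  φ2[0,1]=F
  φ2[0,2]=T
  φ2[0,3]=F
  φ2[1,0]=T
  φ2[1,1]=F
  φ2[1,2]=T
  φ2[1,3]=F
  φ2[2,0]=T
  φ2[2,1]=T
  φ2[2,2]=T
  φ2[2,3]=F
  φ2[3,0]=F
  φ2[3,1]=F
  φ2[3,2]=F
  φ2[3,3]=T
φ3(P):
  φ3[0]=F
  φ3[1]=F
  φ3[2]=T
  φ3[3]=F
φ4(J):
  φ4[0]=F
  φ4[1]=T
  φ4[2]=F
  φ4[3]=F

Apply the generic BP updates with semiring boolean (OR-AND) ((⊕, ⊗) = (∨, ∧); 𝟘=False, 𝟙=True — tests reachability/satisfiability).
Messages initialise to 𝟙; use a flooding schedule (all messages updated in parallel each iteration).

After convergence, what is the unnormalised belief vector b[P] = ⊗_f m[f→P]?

init: all messages = 𝟙 over 4 values
r1 m[φ0→J] = [T, T, F, T]
r1 m[φ0→Q] = [F, T, T, T]
r1 m[φ1→J] = [T, T, T, T]
r1 m[φ1→G] = [T, T, T, T]
r1 m[φ2→Q] = [T, T, T, T]
r1 m[φ2→P] = [T, T, T, T]
r1 m[φ3→P] = [F, F, T, F]
r1 m[φ4→J] = [F, T, F, F]
r1 m[J→φ0] = [T, T, T, T]
r1 m[J→φ1] = [T, T, T, T]
r1 m[J→φ4] = [T, T, T, T]
r1 m[Q→φ0] = [T, T, T, T]
r1 m[Q→φ2] = [T, T, T, T]
r1 m[G→φ1] = [T, T, T, T]
r1 m[P→φ2] = [T, T, T, T]
r1 m[P→φ3] = [T, T, T, T]
r2 m[φ0→J] = [T, T, F, T]
r2 m[φ0→Q] = [F, T, T, T]
r2 m[φ1→J] = [T, T, T, T]
r2 m[φ1→G] = [T, T, T, T]
r2 m[φ2→Q] = [T, T, T, T]
r2 m[φ2→P] = [T, T, T, T]
r2 m[φ3→P] = [F, F, T, F]
r2 m[φ4→J] = [F, T, F, F]
r2 m[J→φ0] = [F, T, F, F]
r2 m[J→φ1] = [F, T, F, F]
r2 m[J→φ4] = [T, T, F, T]
r2 m[Q→φ0] = [T, T, T, T]
r2 m[Q→φ2] = [F, T, T, T]
r2 m[G→φ1] = [T, T, T, T]
r2 m[P→φ2] = [F, F, T, F]
r2 m[P→φ3] = [T, T, T, T]
r3 m[φ0→J] = [T, T, F, T]
r3 m[φ0→Q] = [F, F, T, F]
r3 m[φ1→J] = [T, T, T, T]
r3 m[φ1→G] = [T, T, F, F]
r3 m[φ2→Q] = [T, T, T, F]
r3 m[φ2→P] = [T, T, T, T]
r3 m[φ3→P] = [F, F, T, F]
r3 m[φ4→J] = [F, T, F, F]
r3 m[J→φ0] = [F, T, F, F]
r3 m[J→φ1] = [F, T, F, F]
r3 m[J→φ4] = [T, T, F, T]
r3 m[Q→φ0] = [T, T, T, T]
r3 m[Q→φ2] = [F, T, T, T]
r3 m[G→φ1] = [T, T, T, T]
r3 m[P→φ2] = [F, F, T, F]
r3 m[P→φ3] = [T, T, T, T]
r4 m[φ0→J] = [T, T, F, T]
r4 m[φ0→Q] = [F, F, T, F]
r4 m[φ1→J] = [T, T, T, T]
r4 m[φ1→G] = [T, T, F, F]
r4 m[φ2→Q] = [T, T, T, F]
r4 m[φ2→P] = [T, T, T, T]
r4 m[φ3→P] = [F, F, T, F]
r4 m[φ4→J] = [F, T, F, F]
r4 m[J→φ0] = [F, T, F, F]
r4 m[J→φ1] = [F, T, F, F]
r4 m[J→φ4] = [T, T, F, T]
r4 m[Q→φ0] = [T, T, T, F]
r4 m[Q→φ2] = [F, F, T, F]
r4 m[G→φ1] = [T, T, T, T]
r4 m[P→φ2] = [F, F, T, F]
r4 m[P→φ3] = [T, T, T, T]
r5 m[φ0→J] = [T, T, F, T]
r5 m[φ0→Q] = [F, F, T, F]
r5 m[φ1→J] = [T, T, T, T]
r5 m[φ1→G] = [T, T, F, F]
r5 m[φ2→Q] = [T, T, T, F]
r5 m[φ2→P] = [T, T, T, F]
r5 m[φ3→P] = [F, F, T, F]
r5 m[φ4→J] = [F, T, F, F]
r5 m[J→φ0] = [F, T, F, F]
r5 m[J→φ1] = [F, T, F, F]
r5 m[J→φ4] = [T, T, F, T]
r5 m[Q→φ0] = [T, T, T, F]
r5 m[Q→φ2] = [F, F, T, F]
r5 m[G→φ1] = [T, T, T, T]
r5 m[P→φ2] = [F, F, T, F]
r5 m[P→φ3] = [T, T, T, T]
r6 m[φ0→J] = [T, T, F, T]
r6 m[φ0→Q] = [F, F, T, F]
r6 m[φ1→J] = [T, T, T, T]
r6 m[φ1→G] = [T, T, F, F]
r6 m[φ2→Q] = [T, T, T, F]
r6 m[φ2→P] = [T, T, T, F]
r6 m[φ3→P] = [F, F, T, F]
r6 m[φ4→J] = [F, T, F, F]
r6 m[J→φ0] = [F, T, F, F]
r6 m[J→φ1] = [F, T, F, F]
r6 m[J→φ4] = [T, T, F, T]
r6 m[Q→φ0] = [T, T, T, F]
r6 m[Q→φ2] = [F, F, T, F]
r6 m[G→φ1] = [T, T, T, T]
r6 m[P→φ2] = [F, F, T, F]
r6 m[P→φ3] = [T, T, T, F]
r7 m[φ0→J] = [T, T, F, T]
r7 m[φ0→Q] = [F, F, T, F]
r7 m[φ1→J] = [T, T, T, T]
r7 m[φ1→G] = [T, T, F, F]
r7 m[φ2→Q] = [T, T, T, F]
r7 m[φ2→P] = [T, T, T, F]
r7 m[φ3→P] = [F, F, T, F]
r7 m[φ4→J] = [F, T, F, F]
r7 m[J→φ0] = [F, T, F, F]
r7 m[J→φ1] = [F, T, F, F]
r7 m[J→φ4] = [T, T, F, T]
r7 m[Q→φ0] = [T, T, T, F]
r7 m[Q→φ2] = [F, F, T, F]
r7 m[G→φ1] = [T, T, T, T]
r7 m[P→φ2] = [F, F, T, F]
r7 m[P→φ3] = [T, T, T, F]
fixed point reached at round 7
b[P] = ⊗ incoming = [F, F, T, F]

b[P] = [F, F, T, F]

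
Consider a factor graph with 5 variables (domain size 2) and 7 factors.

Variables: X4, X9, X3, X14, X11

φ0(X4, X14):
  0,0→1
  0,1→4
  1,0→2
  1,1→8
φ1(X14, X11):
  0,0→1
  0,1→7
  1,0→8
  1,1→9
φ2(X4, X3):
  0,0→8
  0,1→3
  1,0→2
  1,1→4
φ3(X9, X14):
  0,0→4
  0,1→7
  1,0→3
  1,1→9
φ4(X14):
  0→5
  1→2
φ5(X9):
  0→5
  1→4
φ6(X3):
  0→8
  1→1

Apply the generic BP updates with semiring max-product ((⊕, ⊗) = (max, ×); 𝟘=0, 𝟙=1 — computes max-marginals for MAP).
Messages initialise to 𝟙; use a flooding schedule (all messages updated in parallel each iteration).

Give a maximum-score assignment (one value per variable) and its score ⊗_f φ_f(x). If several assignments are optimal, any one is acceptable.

assignment: (X4=0, X9=1, X3=0, X14=1, X11=1); score = 165888

init: all messages = 𝟙 over 2 values
r1 m[φ0→X4] = [4, 8]
r1 m[φ0→X14] = [2, 8]
r1 m[φ1→X14] = [7, 9]
r1 m[φ1→X11] = [8, 9]
r1 m[φ2→X4] = [8, 4]
r1 m[φ2→X3] = [8, 4]
r1 m[φ3→X9] = [7, 9]
r1 m[φ3→X14] = [4, 9]
r1 m[φ4→X14] = [5, 2]
r1 m[φ5→X9] = [5, 4]
r1 m[φ6→X3] = [8, 1]
r1 m[X4→φ0] = [1, 1]
r1 m[X4→φ2] = [1, 1]
r1 m[X9→φ3] = [1, 1]
r1 m[X9→φ5] = [1, 1]
r1 m[X3→φ2] = [1, 1]
r1 m[X3→φ6] = [1, 1]
r1 m[X14→φ0] = [1, 1]
r1 m[X14→φ1] = [1, 1]
r1 m[X14→φ3] = [1, 1]
r1 m[X14→φ4] = [1, 1]
r1 m[X11→φ1] = [1, 1]
r2 m[φ0→X4] = [4, 8]
r2 m[φ0→X14] = [2, 8]
r2 m[φ1→X14] = [7, 9]
r2 m[φ1→X11] = [8, 9]
r2 m[φ2→X4] = [8, 4]
r2 m[φ2→X3] = [8, 4]
r2 m[φ3→X9] = [7, 9]
r2 m[φ3→X14] = [4, 9]
r2 m[φ4→X14] = [5, 2]
r2 m[φ5→X9] = [5, 4]
r2 m[φ6→X3] = [8, 1]
r2 m[X4→φ0] = [8, 4]
r2 m[X4→φ2] = [4, 8]
r2 m[X9→φ3] = [5, 4]
r2 m[X9→φ5] = [7, 9]
r2 m[X3→φ2] = [8, 1]
r2 m[X3→φ6] = [8, 4]
r2 m[X14→φ0] = [140, 162]
r2 m[X14→φ1] = [40, 144]
r2 m[X14→φ3] = [70, 144]
r2 m[X14→φ4] = [56, 648]
r2 m[X11→φ1] = [1, 1]
r3 m[φ0→X4] = [648, 1296]
r3 m[φ0→X14] = [8, 32]
r3 m[φ1→X14] = [7, 9]
r3 m[φ1→X11] = [1152, 1296]
r3 m[φ2→X4] = [64, 16]
r3 m[φ2→X3] = [32, 32]
r3 m[φ3→X9] = [1008, 1296]
r3 m[φ3→X14] = [20, 36]
r3 m[φ4→X14] = [5, 2]
r3 m[φ5→X9] = [5, 4]
r3 m[φ6→X3] = [8, 1]
r3 m[X4→φ0] = [8, 4]
r3 m[X4→φ2] = [4, 8]
r3 m[X9→φ3] = [5, 4]
r3 m[X9→φ5] = [7, 9]
r3 m[X3→φ2] = [8, 1]
r3 m[X3→φ6] = [8, 4]
r3 m[X14→φ0] = [140, 162]
r3 m[X14→φ1] = [40, 144]
r3 m[X14→φ3] = [70, 144]
r3 m[X14→φ4] = [56, 648]
r3 m[X11→φ1] = [1, 1]
r4 m[φ0→X4] = [648, 1296]
r4 m[φ0→X14] = [8, 32]
r4 m[φ1→X14] = [7, 9]
r4 m[φ1→X11] = [1152, 1296]
r4 m[φ2→X4] = [64, 16]
r4 m[φ2→X3] = [32, 32]
r4 m[φ3→X9] = [1008, 1296]
r4 m[φ3→X14] = [20, 36]
r4 m[φ4→X14] = [5, 2]
r4 m[φ5→X9] = [5, 4]
r4 m[φ6→X3] = [8, 1]
r4 m[X4→φ0] = [64, 16]
r4 m[X4→φ2] = [648, 1296]
r4 m[X9→φ3] = [5, 4]
r4 m[X9→φ5] = [1008, 1296]
r4 m[X3→φ2] = [8, 1]
r4 m[X3→φ6] = [32, 32]
r4 m[X14→φ0] = [700, 648]
r4 m[X14→φ1] = [800, 2304]
r4 m[X14→φ3] = [280, 576]
r4 m[X14→φ4] = [1120, 10368]
r4 m[X11→φ1] = [1, 1]
r5 m[φ0→X4] = [2592, 5184]
r5 m[φ0→X14] = [64, 256]
r5 m[φ1→X14] = [7, 9]
r5 m[φ1→X11] = [18432, 20736]
r5 m[φ2→X4] = [64, 16]
r5 m[φ2→X3] = [5184, 5184]
r5 m[φ3→X9] = [4032, 5184]
r5 m[φ3→X14] = [20, 36]
r5 m[φ4→X14] = [5, 2]
r5 m[φ5→X9] = [5, 4]
r5 m[φ6→X3] = [8, 1]
r5 m[X4→φ0] = [64, 16]
r5 m[X4→φ2] = [648, 1296]
r5 m[X9→φ3] = [5, 4]
r5 m[X9→φ5] = [1008, 1296]
r5 m[X3→φ2] = [8, 1]
r5 m[X3→φ6] = [32, 32]
r5 m[X14→φ0] = [700, 648]
r5 m[X14→φ1] = [800, 2304]
r5 m[X14→φ3] = [280, 576]
r5 m[X14→φ4] = [1120, 10368]
r5 m[X11→φ1] = [1, 1]
r6 m[φ0→X4] = [2592, 5184]
r6 m[φ0→X14] = [64, 256]
r6 m[φ1→X14] = [7, 9]
r6 m[φ1→X11] = [18432, 20736]
r6 m[φ2→X4] = [64, 16]
r6 m[φ2→X3] = [5184, 5184]
r6 m[φ3→X9] = [4032, 5184]
r6 m[φ3→X14] = [20, 36]
r6 m[φ4→X14] = [5, 2]
r6 m[φ5→X9] = [5, 4]
r6 m[φ6→X3] = [8, 1]
r6 m[X4→φ0] = [64, 16]
r6 m[X4→φ2] = [2592, 5184]
r6 m[X9→φ3] = [5, 4]
r6 m[X9→φ5] = [4032, 5184]
r6 m[X3→φ2] = [8, 1]
r6 m[X3→φ6] = [5184, 5184]
r6 m[X14→φ0] = [700, 648]
r6 m[X14→φ1] = [6400, 18432]
r6 m[X14→φ3] = [2240, 4608]
r6 m[X14→φ4] = [8960, 82944]
r6 m[X11→φ1] = [1, 1]
r7 m[φ0→X4] = [2592, 5184]
r7 m[φ0→X14] = [64, 256]
r7 m[φ1→X14] = [7, 9]
r7 m[φ1→X11] = [147456, 165888]
r7 m[φ2→X4] = [64, 16]
r7 m[φ2→X3] = [20736, 20736]
r7 m[φ3→X9] = [32256, 41472]
r7 m[φ3→X14] = [20, 36]
r7 m[φ4→X14] = [5, 2]
r7 m[φ5→X9] = [5, 4]
r7 m[φ6→X3] = [8, 1]
r7 m[X4→φ0] = [64, 16]
r7 m[X4→φ2] = [2592, 5184]
r7 m[X9→φ3] = [5, 4]
r7 m[X9→φ5] = [4032, 5184]
r7 m[X3→φ2] = [8, 1]
r7 m[X3→φ6] = [5184, 5184]
r7 m[X14→φ0] = [700, 648]
r7 m[X14→φ1] = [6400, 18432]
r7 m[X14→φ3] = [2240, 4608]
r7 m[X14→φ4] = [8960, 82944]
r7 m[X11→φ1] = [1, 1]
r8 m[φ0→X4] = [2592, 5184]
r8 m[φ0→X14] = [64, 256]
r8 m[φ1→X14] = [7, 9]
r8 m[φ1→X11] = [147456, 165888]
r8 m[φ2→X4] = [64, 16]
r8 m[φ2→X3] = [20736, 20736]
r8 m[φ3→X9] = [32256, 41472]
r8 m[φ3→X14] = [20, 36]
r8 m[φ4→X14] = [5, 2]
r8 m[φ5→X9] = [5, 4]
r8 m[φ6→X3] = [8, 1]
r8 m[X4→φ0] = [64, 16]
r8 m[X4→φ2] = [2592, 5184]
r8 m[X9→φ3] = [5, 4]
r8 m[X9→φ5] = [32256, 41472]
r8 m[X3→φ2] = [8, 1]
r8 m[X3→φ6] = [20736, 20736]
r8 m[X14→φ0] = [700, 648]
r8 m[X14→φ1] = [6400, 18432]
r8 m[X14→φ3] = [2240, 4608]
r8 m[X14→φ4] = [8960, 82944]
r8 m[X11→φ1] = [1, 1]
r9 m[φ0→X4] = [2592, 5184]
r9 m[φ0→X14] = [64, 256]
r9 m[φ1→X14] = [7, 9]
r9 m[φ1→X11] = [147456, 165888]
r9 m[φ2→X4] = [64, 16]
r9 m[φ2→X3] = [20736, 20736]
r9 m[φ3→X9] = [32256, 41472]
r9 m[φ3→X14] = [20, 36]
r9 m[φ4→X14] = [5, 2]
r9 m[φ5→X9] = [5, 4]
r9 m[φ6→X3] = [8, 1]
r9 m[X4→φ0] = [64, 16]
r9 m[X4→φ2] = [2592, 5184]
r9 m[X9→φ3] = [5, 4]
r9 m[X9→φ5] = [32256, 41472]
r9 m[X3→φ2] = [8, 1]
r9 m[X3→φ6] = [20736, 20736]
r9 m[X14→φ0] = [700, 648]
r9 m[X14→φ1] = [6400, 18432]
r9 m[X14→φ3] = [2240, 4608]
r9 m[X14→φ4] = [8960, 82944]
r9 m[X11→φ1] = [1, 1]
fixed point reached at round 9
traceback from X4: (X4=0, X9=1, X3=0, X14=1, X11=1), score=165888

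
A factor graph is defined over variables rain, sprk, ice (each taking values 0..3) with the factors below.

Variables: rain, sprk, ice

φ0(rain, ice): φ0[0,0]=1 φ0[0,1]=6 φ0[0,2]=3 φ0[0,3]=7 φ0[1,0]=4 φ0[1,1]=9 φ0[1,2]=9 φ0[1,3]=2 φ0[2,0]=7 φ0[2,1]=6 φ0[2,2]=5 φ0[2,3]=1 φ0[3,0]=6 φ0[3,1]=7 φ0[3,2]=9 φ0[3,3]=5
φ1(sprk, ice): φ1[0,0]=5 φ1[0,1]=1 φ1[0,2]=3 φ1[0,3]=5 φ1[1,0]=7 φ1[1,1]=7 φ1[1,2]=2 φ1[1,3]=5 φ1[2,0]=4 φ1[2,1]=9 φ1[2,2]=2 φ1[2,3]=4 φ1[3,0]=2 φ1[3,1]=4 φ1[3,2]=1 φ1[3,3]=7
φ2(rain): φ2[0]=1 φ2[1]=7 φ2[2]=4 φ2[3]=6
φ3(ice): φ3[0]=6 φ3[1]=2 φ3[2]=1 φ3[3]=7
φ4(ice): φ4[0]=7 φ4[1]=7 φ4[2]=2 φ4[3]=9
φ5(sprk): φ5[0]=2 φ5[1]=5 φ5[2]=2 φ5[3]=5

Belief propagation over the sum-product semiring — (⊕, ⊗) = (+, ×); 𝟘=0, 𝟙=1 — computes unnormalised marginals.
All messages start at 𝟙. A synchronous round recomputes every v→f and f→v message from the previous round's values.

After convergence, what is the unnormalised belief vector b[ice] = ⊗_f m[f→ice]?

init: all messages = 𝟙 over 4 values
r1 m[φ0→rain] = [17, 24, 19, 27]
r1 m[φ0→ice] = [18, 28, 26, 15]
r1 m[φ1→sprk] = [14, 21, 19, 14]
r1 m[φ1→ice] = [18, 21, 8, 21]
r1 m[φ2→rain] = [1, 7, 4, 6]
r1 m[φ3→ice] = [6, 2, 1, 7]
r1 m[φ4→ice] = [7, 7, 2, 9]
r1 m[φ5→sprk] = [2, 5, 2, 5]
r1 m[rain→φ0] = [1, 1, 1, 1]
r1 m[rain→φ2] = [1, 1, 1, 1]
r1 m[sprk→φ1] = [1, 1, 1, 1]
r1 m[sprk→φ5] = [1, 1, 1, 1]
r1 m[ice→φ0] = [1, 1, 1, 1]
r1 m[ice→φ1] = [1, 1, 1, 1]
r1 m[ice→φ3] = [1, 1, 1, 1]
r1 m[ice→φ4] = [1, 1, 1, 1]
r2 m[φ0→rain] = [17, 24, 19, 27]
r2 m[φ0→ice] = [18, 28, 26, 15]
r2 m[φ1→sprk] = [14, 21, 19, 14]
r2 m[φ1→ice] = [18, 21, 8, 21]
r2 m[φ2→rain] = [1, 7, 4, 6]
r2 m[φ3→ice] = [6, 2, 1, 7]
r2 m[φ4→ice] = [7, 7, 2, 9]
r2 m[φ5→sprk] = [2, 5, 2, 5]
r2 m[rain→φ0] = [1, 7, 4, 6]
r2 m[rain→φ2] = [17, 24, 19, 27]
r2 m[sprk→φ1] = [2, 5, 2, 5]
r2 m[sprk→φ5] = [14, 21, 19, 14]
r2 m[ice→φ0] = [756, 294, 16, 1323]
r2 m[ice→φ1] = [756, 392, 52, 945]
r2 m[ice→φ3] = [2268, 4116, 416, 2835]
r2 m[ice→φ4] = [1944, 1176, 208, 2205]
r3 m[φ0→rain] = [11829, 8460, 8459, 13353]
r3 m[φ0→ice] = [93, 135, 140, 55]
r3 m[φ1→sprk] = [9053, 12865, 10436, 9747]
r3 m[φ1→ice] = [63, 75, 25, 78]
r3 m[φ2→rain] = [1, 7, 4, 6]
r3 m[φ3→ice] = [6, 2, 1, 7]
r3 m[φ4→ice] = [7, 7, 2, 9]
r3 m[φ5→sprk] = [2, 5, 2, 5]
r3 m[rain→φ0] = [1, 7, 4, 6]
r3 m[rain→φ2] = [17, 24, 19, 27]
r3 m[sprk→φ1] = [2, 5, 2, 5]
r3 m[sprk→φ5] = [14, 21, 19, 14]
r3 m[ice→φ0] = [756, 294, 16, 1323]
r3 m[ice→φ1] = [756, 392, 52, 945]
r3 m[ice→φ3] = [2268, 4116, 416, 2835]
r3 m[ice→φ4] = [1944, 1176, 208, 2205]
r4 m[φ0→rain] = [11829, 8460, 8459, 13353]
r4 m[φ0→ice] = [93, 135, 140, 55]
r4 m[φ1→sprk] = [9053, 12865, 10436, 9747]
r4 m[φ1→ice] = [63, 75, 25, 78]
r4 m[φ2→rain] = [1, 7, 4, 6]
r4 m[φ3→ice] = [6, 2, 1, 7]
r4 m[φ4→ice] = [7, 7, 2, 9]
r4 m[φ5→sprk] = [2, 5, 2, 5]
r4 m[rain→φ0] = [1, 7, 4, 6]
r4 m[rain→φ2] = [11829, 8460, 8459, 13353]
r4 m[sprk→φ1] = [2, 5, 2, 5]
r4 m[sprk→φ5] = [9053, 12865, 10436, 9747]
r4 m[ice→φ0] = [2646, 1050, 50, 4914]
r4 m[ice→φ1] = [3906, 1890, 280, 3465]
r4 m[ice→φ3] = [41013, 70875, 7000, 38610]
r4 m[ice→φ4] = [35154, 20250, 3500, 30030]
r5 m[φ0→rain] = [43494, 30312, 29986, 48246]
r5 m[φ0→ice] = [93, 135, 140, 55]
r5 m[φ1→sprk] = [39585, 58457, 47054, 39907]
r5 m[φ1→ice] = [63, 75, 25, 78]
r5 m[φ2→rain] = [1, 7, 4, 6]
r5 m[φ3→ice] = [6, 2, 1, 7]
r5 m[φ4→ice] = [7, 7, 2, 9]
r5 m[φ5→sprk] = [2, 5, 2, 5]
r5 m[rain→φ0] = [1, 7, 4, 6]
r5 m[rain→φ2] = [11829, 8460, 8459, 13353]
r5 m[sprk→φ1] = [2, 5, 2, 5]
r5 m[sprk→φ5] = [9053, 12865, 10436, 9747]
r5 m[ice→φ0] = [2646, 1050, 50, 4914]
r5 m[ice→φ1] = [3906, 1890, 280, 3465]
r5 m[ice→φ3] = [41013, 70875, 7000, 38610]
r5 m[ice→φ4] = [35154, 20250, 3500, 30030]
r6 m[φ0→rain] = [43494, 30312, 29986, 48246]
r6 m[φ0→ice] = [93, 135, 140, 55]
r6 m[φ1→sprk] = [39585, 58457, 47054, 39907]
r6 m[φ1→ice] = [63, 75, 25, 78]
r6 m[φ2→rain] = [1, 7, 4, 6]
r6 m[φ3→ice] = [6, 2, 1, 7]
r6 m[φ4→ice] = [7, 7, 2, 9]
r6 m[φ5→sprk] = [2, 5, 2, 5]
r6 m[rain→φ0] = [1, 7, 4, 6]
r6 m[rain→φ2] = [43494, 30312, 29986, 48246]
r6 m[sprk→φ1] = [2, 5, 2, 5]
r6 m[sprk→φ5] = [39585, 58457, 47054, 39907]
r6 m[ice→φ0] = [2646, 1050, 50, 4914]
r6 m[ice→φ1] = [3906, 1890, 280, 3465]
r6 m[ice→φ3] = [41013, 70875, 7000, 38610]
r6 m[ice→φ4] = [35154, 20250, 3500, 30030]
r7 m[φ0→rain] = [43494, 30312, 29986, 48246]
r7 m[φ0→ice] = [93, 135, 140, 55]
r7 m[φ1→sprk] = [39585, 58457, 47054, 39907]
r7 m[φ1→ice] = [63, 75, 25, 78]
r7 m[φ2→rain] = [1, 7, 4, 6]
r7 m[φ3→ice] = [6, 2, 1, 7]
r7 m[φ4→ice] = [7, 7, 2, 9]
r7 m[φ5→sprk] = [2, 5, 2, 5]
r7 m[rain→φ0] = [1, 7, 4, 6]
r7 m[rain→φ2] = [43494, 30312, 29986, 48246]
r7 m[sprk→φ1] = [2, 5, 2, 5]
r7 m[sprk→φ5] = [39585, 58457, 47054, 39907]
r7 m[ice→φ0] = [2646, 1050, 50, 4914]
r7 m[ice→φ1] = [3906, 1890, 280, 3465]
r7 m[ice→φ3] = [41013, 70875, 7000, 38610]
r7 m[ice→φ4] = [35154, 20250, 3500, 30030]
fixed point reached at round 7
b[ice] = ⊗ incoming = [246078, 141750, 7000, 270270]

b[ice] = [246078, 141750, 7000, 270270]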